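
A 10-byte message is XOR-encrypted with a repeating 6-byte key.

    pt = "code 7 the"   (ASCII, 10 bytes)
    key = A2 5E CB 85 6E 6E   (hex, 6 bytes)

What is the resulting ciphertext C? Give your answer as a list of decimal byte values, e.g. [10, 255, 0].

The 6-byte key repeats, so the effective keystream is a2 5e cb 85 6e 6e a2 5e cb 85.
byte 0: 63 ^ a2 = c1
byte 1: 6f ^ 5e = 31
byte 2: 64 ^ cb = af
byte 3: 65 ^ 85 = e0
byte 4: 20 ^ 6e = 4e
byte 5: 37 ^ 6e = 59
byte 6: 20 ^ a2 = 82
byte 7: 74 ^ 5e = 2a
byte 8: 68 ^ cb = a3
byte 9: 65 ^ 85 = e0

[193, 49, 175, 224, 78, 89, 130, 42, 163, 224]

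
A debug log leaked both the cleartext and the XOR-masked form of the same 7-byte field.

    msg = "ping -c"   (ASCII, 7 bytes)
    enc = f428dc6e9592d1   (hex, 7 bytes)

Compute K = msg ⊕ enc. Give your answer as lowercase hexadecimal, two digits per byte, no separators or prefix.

Since enc = msg ⊕ K, XORing both sides with msg gives K = msg ⊕ enc.
70 ⊕ f4 = 84
69 ⊕ 28 = 41
6e ⊕ dc = b2
67 ⊕ 6e = 09
20 ⊕ 95 = b5
2d ⊕ 92 = bf
63 ⊕ d1 = b2

8441b209b5bfb2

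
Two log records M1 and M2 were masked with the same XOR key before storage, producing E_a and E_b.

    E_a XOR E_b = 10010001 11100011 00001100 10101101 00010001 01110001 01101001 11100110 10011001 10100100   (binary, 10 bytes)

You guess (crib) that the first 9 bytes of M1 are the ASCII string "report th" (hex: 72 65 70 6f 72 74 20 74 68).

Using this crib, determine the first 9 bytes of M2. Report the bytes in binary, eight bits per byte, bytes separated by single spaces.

11100011 10000110 01111100 11000010 01100011 00000101 01001001 10010010 11110001

Since E_a ⊕ E_b = M1 ⊕ M2, XORing with the guessed M1 bytes yields the corresponding M2 bytes: M2 = (E_a ⊕ E_b) ⊕ M1.
91 xor 72 = e3
e3 xor 65 = 86
0c xor 70 = 7c
ad xor 6f = c2
11 xor 72 = 63
71 xor 74 = 05
69 xor 20 = 49
e6 xor 74 = 92
99 xor 68 = f1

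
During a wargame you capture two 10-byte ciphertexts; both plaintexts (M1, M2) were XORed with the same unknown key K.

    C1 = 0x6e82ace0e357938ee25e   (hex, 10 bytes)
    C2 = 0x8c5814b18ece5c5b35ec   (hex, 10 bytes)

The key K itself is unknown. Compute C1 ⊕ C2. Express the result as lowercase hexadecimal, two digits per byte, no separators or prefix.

e2dab8516d99cfd5d7b2

C1 ⊕ C2 = (M1 ⊕ K) ⊕ (M2 ⊕ K) = M1 ⊕ M2 — the shared key cancels under XOR.
110 XOR 140 = 226
130 XOR  88 = 218
172 XOR  20 = 184
224 XOR 177 =  81
227 XOR 142 = 109
 87 XOR 206 = 153
147 XOR  92 = 207
142 XOR  91 = 213
226 XOR  53 = 215
 94 XOR 236 = 178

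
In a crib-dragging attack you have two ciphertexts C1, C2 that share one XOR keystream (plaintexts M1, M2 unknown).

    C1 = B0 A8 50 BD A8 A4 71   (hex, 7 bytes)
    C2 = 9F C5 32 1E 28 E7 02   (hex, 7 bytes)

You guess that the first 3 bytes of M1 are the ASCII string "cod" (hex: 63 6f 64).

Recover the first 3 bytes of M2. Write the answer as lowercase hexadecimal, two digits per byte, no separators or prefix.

4c0206

First, C1 ⊕ C2 = (M1 ⊕ K) ⊕ (M2 ⊕ K) = M1 ⊕ M2, so the key drops out. Then M2 = (M1 ⊕ M2) ⊕ M1 over the first 3 bytes.
byte 0: (b0 XOR 9f) XOR 63 = 2f XOR 63 = 4c
byte 1: (a8 XOR c5) XOR 6f = 6d XOR 6f = 02
byte 2: (50 XOR 32) XOR 64 = 62 XOR 64 = 06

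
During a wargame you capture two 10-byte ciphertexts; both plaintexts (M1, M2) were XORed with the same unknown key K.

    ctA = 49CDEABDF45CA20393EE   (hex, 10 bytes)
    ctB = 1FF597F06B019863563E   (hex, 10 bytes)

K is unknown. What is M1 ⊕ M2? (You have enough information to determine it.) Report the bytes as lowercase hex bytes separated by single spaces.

ctA ⊕ ctB = (M1 ⊕ K) ⊕ (M2 ⊕ K) = M1 ⊕ M2 — the shared key cancels under XOR.
byte 0:  73 xor  31 =  86
byte 1: 205 xor 245 =  56
byte 2: 234 xor 151 = 125
byte 3: 189 xor 240 =  77
byte 4: 244 xor 107 = 159
byte 5:  92 xor   1 =  93
byte 6: 162 xor 152 =  58
byte 7:   3 xor  99 =  96
byte 8: 147 xor  86 = 197
byte 9: 238 xor  62 = 208

56 38 7d 4d 9f 5d 3a 60 c5 d0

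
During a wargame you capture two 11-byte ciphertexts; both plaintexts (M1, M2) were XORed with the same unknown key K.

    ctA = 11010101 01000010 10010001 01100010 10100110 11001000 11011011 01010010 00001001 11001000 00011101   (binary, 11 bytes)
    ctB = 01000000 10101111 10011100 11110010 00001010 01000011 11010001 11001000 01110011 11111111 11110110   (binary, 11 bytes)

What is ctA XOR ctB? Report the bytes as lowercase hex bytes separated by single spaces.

95 ed 0d 90 ac 8b 0a 9a 7a 37 eb

ctA ⊕ ctB = (M1 ⊕ K) ⊕ (M2 ⊕ K) = M1 ⊕ M2 — the shared key cancels under XOR.
byte 0: d5 ^ 40 = 95
byte 1: 42 ^ af = ed
byte 2: 91 ^ 9c = 0d
byte 3: 62 ^ f2 = 90
byte 4: a6 ^ 0a = ac
byte 5: c8 ^ 43 = 8b
byte 6: db ^ d1 = 0a
byte 7: 52 ^ c8 = 9a
byte 8: 09 ^ 73 = 7a
byte 9: c8 ^ ff = 37
byte 10: 1d ^ f6 = eb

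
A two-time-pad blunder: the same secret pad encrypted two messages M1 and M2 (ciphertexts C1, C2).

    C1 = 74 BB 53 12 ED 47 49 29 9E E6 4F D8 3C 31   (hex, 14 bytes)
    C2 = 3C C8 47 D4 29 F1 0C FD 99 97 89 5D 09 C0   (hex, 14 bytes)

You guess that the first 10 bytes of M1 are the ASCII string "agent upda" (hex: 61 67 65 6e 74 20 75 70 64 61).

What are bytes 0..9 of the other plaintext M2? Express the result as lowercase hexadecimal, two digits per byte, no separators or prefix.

291471a8b09630a46310

First, C1 ⊕ C2 = (M1 ⊕ K) ⊕ (M2 ⊕ K) = M1 ⊕ M2, so the key drops out. Then M2 = (M1 ⊕ M2) ⊕ M1 over the first 10 bytes.
byte 0: (74 xor 3c) xor 61 = 48 xor 61 = 29
byte 1: (bb xor c8) xor 67 = 73 xor 67 = 14
byte 2: (53 xor 47) xor 65 = 14 xor 65 = 71
byte 3: (12 xor d4) xor 6e = c6 xor 6e = a8
byte 4: (ed xor 29) xor 74 = c4 xor 74 = b0
byte 5: (47 xor f1) xor 20 = b6 xor 20 = 96
byte 6: (49 xor 0c) xor 75 = 45 xor 75 = 30
byte 7: (29 xor fd) xor 70 = d4 xor 70 = a4
byte 8: (9e xor 99) xor 64 = 07 xor 64 = 63
byte 9: (e6 xor 97) xor 61 = 71 xor 61 = 10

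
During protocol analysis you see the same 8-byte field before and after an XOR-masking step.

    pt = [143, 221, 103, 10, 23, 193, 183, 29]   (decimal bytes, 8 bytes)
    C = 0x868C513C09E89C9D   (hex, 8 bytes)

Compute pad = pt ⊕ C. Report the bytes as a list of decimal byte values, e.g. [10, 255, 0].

[9, 81, 54, 54, 30, 41, 43, 128]

Since C = pt ⊕ pad, XORing both sides with pt gives pad = pt ⊕ C.
143 ^ 134 =   9
221 ^ 140 =  81
103 ^  81 =  54
 10 ^  60 =  54
 23 ^   9 =  30
193 ^ 232 =  41
183 ^ 156 =  43
 29 ^ 157 = 128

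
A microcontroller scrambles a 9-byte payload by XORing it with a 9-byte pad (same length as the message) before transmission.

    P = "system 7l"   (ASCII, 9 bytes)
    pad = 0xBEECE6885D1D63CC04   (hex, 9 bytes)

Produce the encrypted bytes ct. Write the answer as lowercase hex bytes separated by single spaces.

cd 95 95 fc 38 70 43 fb 68

73 xor be = cd
79 xor ec = 95
73 xor e6 = 95
74 xor 88 = fc
65 xor 5d = 38
6d xor 1d = 70
20 xor 63 = 43
37 xor cc = fb
6c xor 04 = 68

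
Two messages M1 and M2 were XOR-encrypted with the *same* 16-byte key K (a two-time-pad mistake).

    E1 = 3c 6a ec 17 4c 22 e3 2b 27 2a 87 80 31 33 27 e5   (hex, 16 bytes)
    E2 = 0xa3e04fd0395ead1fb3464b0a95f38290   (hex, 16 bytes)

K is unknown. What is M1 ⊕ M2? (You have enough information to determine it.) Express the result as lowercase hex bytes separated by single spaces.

9f 8a a3 c7 75 7c 4e 34 94 6c cc 8a a4 c0 a5 75

E1 ⊕ E2 = (M1 ⊕ K) ⊕ (M2 ⊕ K) = M1 ⊕ M2 — the shared key cancels under XOR.
3c ^ a3 = 9f
6a ^ e0 = 8a
ec ^ 4f = a3
17 ^ d0 = c7
4c ^ 39 = 75
22 ^ 5e = 7c
e3 ^ ad = 4e
2b ^ 1f = 34
27 ^ b3 = 94
2a ^ 46 = 6c
87 ^ 4b = cc
80 ^ 0a = 8a
31 ^ 95 = a4
33 ^ f3 = c0
27 ^ 82 = a5
e5 ^ 90 = 75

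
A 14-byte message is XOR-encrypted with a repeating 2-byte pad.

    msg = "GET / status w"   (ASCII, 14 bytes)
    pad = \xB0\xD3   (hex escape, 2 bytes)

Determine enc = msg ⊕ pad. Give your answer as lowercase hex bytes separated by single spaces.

f7 96 e4 f3 9f f3 c3 a7 d1 a7 c5 a0 90 a4

The 2-byte key repeats, so the effective keystream is b0 d3 b0 d3 b0 d3 b0 d3 b0 d3 b0 d3 b0 d3.
byte 0: 47 ^ b0 = f7
byte 1: 45 ^ d3 = 96
byte 2: 54 ^ b0 = e4
byte 3: 20 ^ d3 = f3
byte 4: 2f ^ b0 = 9f
byte 5: 20 ^ d3 = f3
byte 6: 73 ^ b0 = c3
byte 7: 74 ^ d3 = a7
byte 8: 61 ^ b0 = d1
byte 9: 74 ^ d3 = a7
byte 10: 75 ^ b0 = c5
byte 11: 73 ^ d3 = a0
byte 12: 20 ^ b0 = 90
byte 13: 77 ^ d3 = a4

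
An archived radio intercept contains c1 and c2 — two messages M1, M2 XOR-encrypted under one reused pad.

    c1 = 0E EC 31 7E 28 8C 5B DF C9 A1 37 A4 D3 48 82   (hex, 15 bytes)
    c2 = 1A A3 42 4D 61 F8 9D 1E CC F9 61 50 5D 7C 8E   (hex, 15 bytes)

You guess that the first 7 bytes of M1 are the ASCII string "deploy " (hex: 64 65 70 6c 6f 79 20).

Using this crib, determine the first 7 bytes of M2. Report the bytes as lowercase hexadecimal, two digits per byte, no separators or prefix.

First, c1 ⊕ c2 = (M1 ⊕ K) ⊕ (M2 ⊕ K) = M1 ⊕ M2, so the key drops out. Then M2 = (M1 ⊕ M2) ⊕ M1 over the first 7 bytes.
byte 0: (0e ⊕ 1a) ⊕ 64 = 14 ⊕ 64 = 70
byte 1: (ec ⊕ a3) ⊕ 65 = 4f ⊕ 65 = 2a
byte 2: (31 ⊕ 42) ⊕ 70 = 73 ⊕ 70 = 03
byte 3: (7e ⊕ 4d) ⊕ 6c = 33 ⊕ 6c = 5f
byte 4: (28 ⊕ 61) ⊕ 6f = 49 ⊕ 6f = 26
byte 5: (8c ⊕ f8) ⊕ 79 = 74 ⊕ 79 = 0d
byte 6: (5b ⊕ 9d) ⊕ 20 = c6 ⊕ 20 = e6

702a035f260de6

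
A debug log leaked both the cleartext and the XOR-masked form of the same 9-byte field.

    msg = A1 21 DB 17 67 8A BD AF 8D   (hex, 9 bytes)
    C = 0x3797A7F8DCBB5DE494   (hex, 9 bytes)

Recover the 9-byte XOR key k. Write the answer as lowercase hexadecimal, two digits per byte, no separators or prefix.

Since C = msg ⊕ k, XORing both sides with msg gives k = msg ⊕ C.
byte 0: 161 ^  55 = 150
byte 1:  33 ^ 151 = 182
byte 2: 219 ^ 167 = 124
byte 3:  23 ^ 248 = 239
byte 4: 103 ^ 220 = 187
byte 5: 138 ^ 187 =  49
byte 6: 189 ^  93 = 224
byte 7: 175 ^ 228 =  75
byte 8: 141 ^ 148 =  25

96b67cefbb31e04b19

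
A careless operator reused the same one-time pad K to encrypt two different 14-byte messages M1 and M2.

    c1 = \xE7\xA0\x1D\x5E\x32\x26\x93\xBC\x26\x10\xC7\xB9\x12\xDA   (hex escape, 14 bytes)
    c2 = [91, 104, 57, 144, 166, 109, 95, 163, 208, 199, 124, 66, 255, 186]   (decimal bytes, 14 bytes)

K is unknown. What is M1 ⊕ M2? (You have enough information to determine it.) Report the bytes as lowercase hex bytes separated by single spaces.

bc c8 24 ce 94 4b cc 1f f6 d7 bb fb ed 60

c1 ⊕ c2 = (M1 ⊕ K) ⊕ (M2 ⊕ K) = M1 ⊕ M2 — the shared key cancels under XOR.
byte 0: e7 ^ 5b = bc
byte 1: a0 ^ 68 = c8
byte 2: 1d ^ 39 = 24
byte 3: 5e ^ 90 = ce
byte 4: 32 ^ a6 = 94
byte 5: 26 ^ 6d = 4b
byte 6: 93 ^ 5f = cc
byte 7: bc ^ a3 = 1f
byte 8: 26 ^ d0 = f6
byte 9: 10 ^ c7 = d7
byte 10: c7 ^ 7c = bb
byte 11: b9 ^ 42 = fb
byte 12: 12 ^ ff = ed
byte 13: da ^ ba = 60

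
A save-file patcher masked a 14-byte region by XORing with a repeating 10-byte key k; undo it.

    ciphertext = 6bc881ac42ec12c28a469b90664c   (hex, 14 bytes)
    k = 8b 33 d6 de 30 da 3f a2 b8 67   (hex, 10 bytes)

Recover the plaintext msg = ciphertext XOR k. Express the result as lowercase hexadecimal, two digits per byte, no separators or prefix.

e0fb577272362d60322110a3b092

The 10-byte key repeats, so the effective keystream is 8b 33 d6 de 30 da 3f a2 b8 67 8b 33 d6 de.
byte 0: 01101011 xor 10001011 = 11100000
byte 1: 11001000 xor 00110011 = 11111011
byte 2: 10000001 xor 11010110 = 01010111
byte 3: 10101100 xor 11011110 = 01110010
byte 4: 01000010 xor 00110000 = 01110010
byte 5: 11101100 xor 11011010 = 00110110
byte 6: 00010010 xor 00111111 = 00101101
byte 7: 11000010 xor 10100010 = 01100000
byte 8: 10001010 xor 10111000 = 00110010
byte 9: 01000110 xor 01100111 = 00100001
byte 10: 10011011 xor 10001011 = 00010000
byte 11: 10010000 xor 00110011 = 10100011
byte 12: 01100110 xor 11010110 = 10110000
byte 13: 01001100 xor 11011110 = 10010010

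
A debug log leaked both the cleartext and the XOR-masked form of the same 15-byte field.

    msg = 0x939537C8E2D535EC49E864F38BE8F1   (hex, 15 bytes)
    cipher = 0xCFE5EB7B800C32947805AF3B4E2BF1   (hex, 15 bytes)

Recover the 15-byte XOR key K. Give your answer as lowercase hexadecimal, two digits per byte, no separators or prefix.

Since cipher = msg ⊕ K, XORing both sides with msg gives K = msg ⊕ cipher.
93 ⊕ cf = 5c
95 ⊕ e5 = 70
37 ⊕ eb = dc
c8 ⊕ 7b = b3
e2 ⊕ 80 = 62
d5 ⊕ 0c = d9
35 ⊕ 32 = 07
ec ⊕ 94 = 78
49 ⊕ 78 = 31
e8 ⊕ 05 = ed
64 ⊕ af = cb
f3 ⊕ 3b = c8
8b ⊕ 4e = c5
e8 ⊕ 2b = c3
f1 ⊕ f1 = 00

5c70dcb362d9077831edcbc8c5c300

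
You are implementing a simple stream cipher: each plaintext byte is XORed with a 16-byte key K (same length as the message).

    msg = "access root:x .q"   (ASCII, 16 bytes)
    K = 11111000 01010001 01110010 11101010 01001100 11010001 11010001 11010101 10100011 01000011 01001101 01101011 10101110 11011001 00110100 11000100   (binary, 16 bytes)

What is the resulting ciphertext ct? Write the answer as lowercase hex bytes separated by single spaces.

99 32 11 8f 3f a2 f1 a7 cc 2c 39 51 d6 f9 1a b5

61 XOR f8 = 99
63 XOR 51 = 32
63 XOR 72 = 11
65 XOR ea = 8f
73 XOR 4c = 3f
73 XOR d1 = a2
20 XOR d1 = f1
72 XOR d5 = a7
6f XOR a3 = cc
6f XOR 43 = 2c
74 XOR 4d = 39
3a XOR 6b = 51
78 XOR ae = d6
20 XOR d9 = f9
2e XOR 34 = 1a
71 XOR c4 = b5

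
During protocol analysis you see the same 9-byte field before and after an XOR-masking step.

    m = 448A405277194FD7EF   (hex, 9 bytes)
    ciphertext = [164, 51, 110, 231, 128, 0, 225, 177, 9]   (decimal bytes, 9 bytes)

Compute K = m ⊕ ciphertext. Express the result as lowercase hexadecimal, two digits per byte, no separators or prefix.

Since ciphertext = m ⊕ K, XORing both sides with m gives K = m ⊕ ciphertext.
 68 ^ 164 = 224
138 ^  51 = 185
 64 ^ 110 =  46
 82 ^ 231 = 181
119 ^ 128 = 247
 25 ^   0 =  25
 79 ^ 225 = 174
215 ^ 177 = 102
239 ^   9 = 230

e0b92eb5f719ae66e6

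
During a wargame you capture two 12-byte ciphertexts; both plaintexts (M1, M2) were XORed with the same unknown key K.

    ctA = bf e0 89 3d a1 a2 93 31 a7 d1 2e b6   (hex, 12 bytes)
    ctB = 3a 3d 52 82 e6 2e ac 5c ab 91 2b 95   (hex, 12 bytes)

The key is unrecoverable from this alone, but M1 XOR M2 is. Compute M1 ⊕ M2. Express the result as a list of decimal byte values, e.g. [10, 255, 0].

[133, 221, 219, 191, 71, 140, 63, 109, 12, 64, 5, 35]

ctA ⊕ ctB = (M1 ⊕ K) ⊕ (M2 ⊕ K) = M1 ⊕ M2 — the shared key cancels under XOR.
bf XOR 3a = 85
e0 XOR 3d = dd
89 XOR 52 = db
3d XOR 82 = bf
a1 XOR e6 = 47
a2 XOR 2e = 8c
93 XOR ac = 3f
31 XOR 5c = 6d
a7 XOR ab = 0c
d1 XOR 91 = 40
2e XOR 2b = 05
b6 XOR 95 = 23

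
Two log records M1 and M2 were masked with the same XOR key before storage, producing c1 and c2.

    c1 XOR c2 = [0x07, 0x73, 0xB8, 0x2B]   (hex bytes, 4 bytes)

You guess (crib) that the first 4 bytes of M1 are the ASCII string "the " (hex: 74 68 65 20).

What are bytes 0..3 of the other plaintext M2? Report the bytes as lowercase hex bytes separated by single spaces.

Since c1 ⊕ c2 = M1 ⊕ M2, XORing with the guessed M1 bytes yields the corresponding M2 bytes: M2 = (c1 ⊕ c2) ⊕ M1.
07 ^ 74 = 73
73 ^ 68 = 1b
b8 ^ 65 = dd
2b ^ 20 = 0b

73 1b dd 0b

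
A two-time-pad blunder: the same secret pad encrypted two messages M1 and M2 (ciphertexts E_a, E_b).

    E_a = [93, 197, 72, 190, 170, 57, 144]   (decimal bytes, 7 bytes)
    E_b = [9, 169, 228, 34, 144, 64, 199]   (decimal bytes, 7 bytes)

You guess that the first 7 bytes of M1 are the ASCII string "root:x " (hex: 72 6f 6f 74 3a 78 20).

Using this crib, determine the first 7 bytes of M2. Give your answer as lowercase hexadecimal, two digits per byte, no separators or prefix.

First, E_a ⊕ E_b = (M1 ⊕ K) ⊕ (M2 ⊕ K) = M1 ⊕ M2, so the key drops out. Then M2 = (M1 ⊕ M2) ⊕ M1 over the first 7 bytes.
byte 0: (5d XOR 09) XOR 72 = 54 XOR 72 = 26
byte 1: (c5 XOR a9) XOR 6f = 6c XOR 6f = 03
byte 2: (48 XOR e4) XOR 6f = ac XOR 6f = c3
byte 3: (be XOR 22) XOR 74 = 9c XOR 74 = e8
byte 4: (aa XOR 90) XOR 3a = 3a XOR 3a = 00
byte 5: (39 XOR 40) XOR 78 = 79 XOR 78 = 01
byte 6: (90 XOR c7) XOR 20 = 57 XOR 20 = 77

2603c3e8000177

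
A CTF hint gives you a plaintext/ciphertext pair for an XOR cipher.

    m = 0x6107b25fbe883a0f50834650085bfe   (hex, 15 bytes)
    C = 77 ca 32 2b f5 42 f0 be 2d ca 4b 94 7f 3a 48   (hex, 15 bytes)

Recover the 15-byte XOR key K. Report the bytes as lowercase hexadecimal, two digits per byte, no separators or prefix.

Since C = m ⊕ K, XORing both sides with m gives K = m ⊕ C.
byte 0:  97 ^ 119 =  22
byte 1:   7 ^ 202 = 205
byte 2: 178 ^  50 = 128
byte 3:  95 ^  43 = 116
byte 4: 190 ^ 245 =  75
byte 5: 136 ^  66 = 202
byte 6:  58 ^ 240 = 202
byte 7:  15 ^ 190 = 177
byte 8:  80 ^  45 = 125
byte 9: 131 ^ 202 =  73
byte 10:  70 ^  75 =  13
byte 11:  80 ^ 148 = 196
byte 12:   8 ^ 127 = 119
byte 13:  91 ^  58 =  97
byte 14: 254 ^  72 = 182

16cd80744bcacab17d490dc47761b6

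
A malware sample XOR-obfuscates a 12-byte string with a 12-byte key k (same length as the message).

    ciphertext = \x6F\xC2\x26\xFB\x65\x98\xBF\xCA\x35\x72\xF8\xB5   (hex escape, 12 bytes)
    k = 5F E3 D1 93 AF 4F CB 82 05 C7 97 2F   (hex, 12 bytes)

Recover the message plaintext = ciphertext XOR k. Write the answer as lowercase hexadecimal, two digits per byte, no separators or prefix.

3021f768cad7744830b56f9a

XOR is its own inverse, so applying the key byte-wise gives the result directly.
6f XOR 5f = 30
c2 XOR e3 = 21
26 XOR d1 = f7
fb XOR 93 = 68
65 XOR af = ca
98 XOR 4f = d7
bf XOR cb = 74
ca XOR 82 = 48
35 XOR 05 = 30
72 XOR c7 = b5
f8 XOR 97 = 6f
b5 XOR 2f = 9a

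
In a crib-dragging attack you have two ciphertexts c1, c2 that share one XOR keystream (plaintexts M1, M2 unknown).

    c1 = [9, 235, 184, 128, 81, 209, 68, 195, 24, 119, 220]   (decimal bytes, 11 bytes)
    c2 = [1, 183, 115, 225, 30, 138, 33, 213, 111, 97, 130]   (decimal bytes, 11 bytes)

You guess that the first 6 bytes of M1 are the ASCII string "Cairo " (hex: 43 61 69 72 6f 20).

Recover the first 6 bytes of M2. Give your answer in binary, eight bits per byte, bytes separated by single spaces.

First, c1 ⊕ c2 = (M1 ⊕ K) ⊕ (M2 ⊕ K) = M1 ⊕ M2, so the key drops out. Then M2 = (M1 ⊕ M2) ⊕ M1 over the first 6 bytes.
byte 0: (09 xor 01) xor 43 = 08 xor 43 = 4b
byte 1: (eb xor b7) xor 61 = 5c xor 61 = 3d
byte 2: (b8 xor 73) xor 69 = cb xor 69 = a2
byte 3: (80 xor e1) xor 72 = 61 xor 72 = 13
byte 4: (51 xor 1e) xor 6f = 4f xor 6f = 20
byte 5: (d1 xor 8a) xor 20 = 5b xor 20 = 7b

01001011 00111101 10100010 00010011 00100000 01111011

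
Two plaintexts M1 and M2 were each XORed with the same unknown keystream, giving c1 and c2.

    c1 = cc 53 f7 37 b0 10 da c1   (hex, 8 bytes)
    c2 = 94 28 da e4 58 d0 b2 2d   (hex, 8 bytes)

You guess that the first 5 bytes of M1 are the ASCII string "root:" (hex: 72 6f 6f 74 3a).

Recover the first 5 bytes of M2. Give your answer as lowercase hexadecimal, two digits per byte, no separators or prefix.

2a1442a7d2

First, c1 ⊕ c2 = (M1 ⊕ K) ⊕ (M2 ⊕ K) = M1 ⊕ M2, so the key drops out. Then M2 = (M1 ⊕ M2) ⊕ M1 over the first 5 bytes.
byte 0: (cc XOR 94) XOR 72 = 58 XOR 72 = 2a
byte 1: (53 XOR 28) XOR 6f = 7b XOR 6f = 14
byte 2: (f7 XOR da) XOR 6f = 2d XOR 6f = 42
byte 3: (37 XOR e4) XOR 74 = d3 XOR 74 = a7
byte 4: (b0 XOR 58) XOR 3a = e8 XOR 3a = d2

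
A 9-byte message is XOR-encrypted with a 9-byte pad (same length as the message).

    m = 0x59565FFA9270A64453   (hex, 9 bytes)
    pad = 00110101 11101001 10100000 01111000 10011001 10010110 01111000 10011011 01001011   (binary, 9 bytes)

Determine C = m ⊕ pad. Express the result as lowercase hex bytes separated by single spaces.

6c bf ff 82 0b e6 de df 18

XOR is its own inverse, so applying the key byte-wise gives the result directly.
byte 0:  89 XOR  53 = 108
byte 1:  86 XOR 233 = 191
byte 2:  95 XOR 160 = 255
byte 3: 250 XOR 120 = 130
byte 4: 146 XOR 153 =  11
byte 5: 112 XOR 150 = 230
byte 6: 166 XOR 120 = 222
byte 7:  68 XOR 155 = 223
byte 8:  83 XOR  75 =  24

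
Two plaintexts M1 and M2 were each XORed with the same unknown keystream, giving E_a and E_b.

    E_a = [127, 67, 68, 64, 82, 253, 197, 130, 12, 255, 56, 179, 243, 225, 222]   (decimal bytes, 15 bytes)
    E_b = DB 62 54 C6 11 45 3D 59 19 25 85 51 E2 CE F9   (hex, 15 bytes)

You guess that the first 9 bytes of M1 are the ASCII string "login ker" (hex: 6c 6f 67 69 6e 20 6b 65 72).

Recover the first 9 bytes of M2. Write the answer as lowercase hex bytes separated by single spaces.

c8 4e 77 ef 2d 98 93 be 67

First, E_a ⊕ E_b = (M1 ⊕ K) ⊕ (M2 ⊕ K) = M1 ⊕ M2, so the key drops out. Then M2 = (M1 ⊕ M2) ⊕ M1 over the first 9 bytes.
byte 0: (7f ⊕ db) ⊕ 6c = a4 ⊕ 6c = c8
byte 1: (43 ⊕ 62) ⊕ 6f = 21 ⊕ 6f = 4e
byte 2: (44 ⊕ 54) ⊕ 67 = 10 ⊕ 67 = 77
byte 3: (40 ⊕ c6) ⊕ 69 = 86 ⊕ 69 = ef
byte 4: (52 ⊕ 11) ⊕ 6e = 43 ⊕ 6e = 2d
byte 5: (fd ⊕ 45) ⊕ 20 = b8 ⊕ 20 = 98
byte 6: (c5 ⊕ 3d) ⊕ 6b = f8 ⊕ 6b = 93
byte 7: (82 ⊕ 59) ⊕ 65 = db ⊕ 65 = be
byte 8: (0c ⊕ 19) ⊕ 72 = 15 ⊕ 72 = 67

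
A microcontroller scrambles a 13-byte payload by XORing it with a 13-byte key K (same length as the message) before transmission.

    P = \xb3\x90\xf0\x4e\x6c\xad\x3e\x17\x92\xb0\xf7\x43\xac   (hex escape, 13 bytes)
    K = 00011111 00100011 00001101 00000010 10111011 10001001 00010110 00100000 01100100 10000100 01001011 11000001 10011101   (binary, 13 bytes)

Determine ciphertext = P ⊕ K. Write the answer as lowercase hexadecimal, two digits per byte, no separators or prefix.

b3 xor 1f = ac
90 xor 23 = b3
f0 xor 0d = fd
4e xor 02 = 4c
6c xor bb = d7
ad xor 89 = 24
3e xor 16 = 28
17 xor 20 = 37
92 xor 64 = f6
b0 xor 84 = 34
f7 xor 4b = bc
43 xor c1 = 82
ac xor 9d = 31

acb3fd4cd7242837f634bc8231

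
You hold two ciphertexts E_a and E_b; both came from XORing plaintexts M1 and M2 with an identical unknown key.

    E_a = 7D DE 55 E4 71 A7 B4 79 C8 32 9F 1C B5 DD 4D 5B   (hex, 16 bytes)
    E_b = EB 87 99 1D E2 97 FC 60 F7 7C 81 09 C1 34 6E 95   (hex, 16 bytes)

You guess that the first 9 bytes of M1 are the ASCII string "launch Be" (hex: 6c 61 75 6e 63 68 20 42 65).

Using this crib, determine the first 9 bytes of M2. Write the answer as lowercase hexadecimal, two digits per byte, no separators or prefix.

First, E_a ⊕ E_b = (M1 ⊕ K) ⊕ (M2 ⊕ K) = M1 ⊕ M2, so the key drops out. Then M2 = (M1 ⊕ M2) ⊕ M1 over the first 9 bytes.
byte 0: (7d xor eb) xor 6c = 96 xor 6c = fa
byte 1: (de xor 87) xor 61 = 59 xor 61 = 38
byte 2: (55 xor 99) xor 75 = cc xor 75 = b9
byte 3: (e4 xor 1d) xor 6e = f9 xor 6e = 97
byte 4: (71 xor e2) xor 63 = 93 xor 63 = f0
byte 5: (a7 xor 97) xor 68 = 30 xor 68 = 58
byte 6: (b4 xor fc) xor 20 = 48 xor 20 = 68
byte 7: (79 xor 60) xor 42 = 19 xor 42 = 5b
byte 8: (c8 xor f7) xor 65 = 3f xor 65 = 5a

fa38b997f058685b5a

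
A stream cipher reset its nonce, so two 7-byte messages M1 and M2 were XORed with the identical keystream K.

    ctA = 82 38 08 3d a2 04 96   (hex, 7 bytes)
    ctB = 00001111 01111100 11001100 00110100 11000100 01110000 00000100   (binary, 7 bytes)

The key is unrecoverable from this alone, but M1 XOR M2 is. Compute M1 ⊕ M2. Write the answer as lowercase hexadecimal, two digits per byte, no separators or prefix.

8d44c409667492

ctA ⊕ ctB = (M1 ⊕ K) ⊕ (M2 ⊕ K) = M1 ⊕ M2 — the shared key cancels under XOR.
130 ^  15 = 141
 56 ^ 124 =  68
  8 ^ 204 = 196
 61 ^  52 =   9
162 ^ 196 = 102
  4 ^ 112 = 116
150 ^   4 = 146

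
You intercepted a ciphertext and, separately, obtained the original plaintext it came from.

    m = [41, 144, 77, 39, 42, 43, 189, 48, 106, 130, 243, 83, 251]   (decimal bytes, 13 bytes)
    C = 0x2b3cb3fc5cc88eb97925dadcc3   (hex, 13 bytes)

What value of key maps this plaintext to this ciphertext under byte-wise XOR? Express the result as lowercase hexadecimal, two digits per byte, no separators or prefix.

Since C = m ⊕ key, XORing both sides with m gives key = m ⊕ C.
29 xor 2b = 02
90 xor 3c = ac
4d xor b3 = fe
27 xor fc = db
2a xor 5c = 76
2b xor c8 = e3
bd xor 8e = 33
30 xor b9 = 89
6a xor 79 = 13
82 xor 25 = a7
f3 xor da = 29
53 xor dc = 8f
fb xor c3 = 38

02acfedb76e3338913a7298f38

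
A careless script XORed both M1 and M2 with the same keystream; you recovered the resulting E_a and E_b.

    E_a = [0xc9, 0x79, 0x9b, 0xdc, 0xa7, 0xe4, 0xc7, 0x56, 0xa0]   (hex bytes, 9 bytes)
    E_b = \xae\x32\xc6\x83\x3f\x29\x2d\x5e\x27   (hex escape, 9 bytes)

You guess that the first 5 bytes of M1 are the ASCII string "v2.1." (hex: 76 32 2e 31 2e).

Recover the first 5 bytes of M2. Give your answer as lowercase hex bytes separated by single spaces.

First, E_a ⊕ E_b = (M1 ⊕ K) ⊕ (M2 ⊕ K) = M1 ⊕ M2, so the key drops out. Then M2 = (M1 ⊕ M2) ⊕ M1 over the first 5 bytes.
byte 0: (c9 ^ ae) ^ 76 = 67 ^ 76 = 11
byte 1: (79 ^ 32) ^ 32 = 4b ^ 32 = 79
byte 2: (9b ^ c6) ^ 2e = 5d ^ 2e = 73
byte 3: (dc ^ 83) ^ 31 = 5f ^ 31 = 6e
byte 4: (a7 ^ 3f) ^ 2e = 98 ^ 2e = b6

11 79 73 6e b6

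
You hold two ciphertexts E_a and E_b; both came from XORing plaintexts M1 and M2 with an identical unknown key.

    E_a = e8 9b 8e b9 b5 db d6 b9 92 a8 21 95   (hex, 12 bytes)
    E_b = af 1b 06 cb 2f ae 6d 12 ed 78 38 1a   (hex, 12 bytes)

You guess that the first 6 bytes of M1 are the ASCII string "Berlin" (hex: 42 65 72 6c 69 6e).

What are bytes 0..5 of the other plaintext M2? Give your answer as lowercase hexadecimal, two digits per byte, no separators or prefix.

First, E_a ⊕ E_b = (M1 ⊕ K) ⊕ (M2 ⊕ K) = M1 ⊕ M2, so the key drops out. Then M2 = (M1 ⊕ M2) ⊕ M1 over the first 6 bytes.
byte 0: (e8 ⊕ af) ⊕ 42 = 47 ⊕ 42 = 05
byte 1: (9b ⊕ 1b) ⊕ 65 = 80 ⊕ 65 = e5
byte 2: (8e ⊕ 06) ⊕ 72 = 88 ⊕ 72 = fa
byte 3: (b9 ⊕ cb) ⊕ 6c = 72 ⊕ 6c = 1e
byte 4: (b5 ⊕ 2f) ⊕ 69 = 9a ⊕ 69 = f3
byte 5: (db ⊕ ae) ⊕ 6e = 75 ⊕ 6e = 1b

05e5fa1ef31b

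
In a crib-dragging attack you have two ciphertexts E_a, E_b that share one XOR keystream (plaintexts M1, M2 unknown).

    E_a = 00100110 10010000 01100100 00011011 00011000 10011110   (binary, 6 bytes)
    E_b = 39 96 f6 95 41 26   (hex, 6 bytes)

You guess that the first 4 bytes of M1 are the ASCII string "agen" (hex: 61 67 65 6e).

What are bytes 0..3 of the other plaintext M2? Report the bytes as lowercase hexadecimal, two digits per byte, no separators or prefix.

7e61f7e0

First, E_a ⊕ E_b = (M1 ⊕ K) ⊕ (M2 ⊕ K) = M1 ⊕ M2, so the key drops out. Then M2 = (M1 ⊕ M2) ⊕ M1 over the first 4 bytes.
byte 0: (26 XOR 39) XOR 61 = 1f XOR 61 = 7e
byte 1: (90 XOR 96) XOR 67 = 06 XOR 67 = 61
byte 2: (64 XOR f6) XOR 65 = 92 XOR 65 = f7
byte 3: (1b XOR 95) XOR 6e = 8e XOR 6e = e0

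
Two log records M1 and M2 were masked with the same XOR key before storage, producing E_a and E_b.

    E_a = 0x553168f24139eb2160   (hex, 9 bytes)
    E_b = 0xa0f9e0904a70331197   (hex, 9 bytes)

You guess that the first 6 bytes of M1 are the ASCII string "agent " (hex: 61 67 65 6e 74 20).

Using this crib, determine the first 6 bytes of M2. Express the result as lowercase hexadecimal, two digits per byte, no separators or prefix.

94afed0c7f69

First, E_a ⊕ E_b = (M1 ⊕ K) ⊕ (M2 ⊕ K) = M1 ⊕ M2, so the key drops out. Then M2 = (M1 ⊕ M2) ⊕ M1 over the first 6 bytes.
byte 0: (55 XOR a0) XOR 61 = f5 XOR 61 = 94
byte 1: (31 XOR f9) XOR 67 = c8 XOR 67 = af
byte 2: (68 XOR e0) XOR 65 = 88 XOR 65 = ed
byte 3: (f2 XOR 90) XOR 6e = 62 XOR 6e = 0c
byte 4: (41 XOR 4a) XOR 74 = 0b XOR 74 = 7f
byte 5: (39 XOR 70) XOR 20 = 49 XOR 20 = 69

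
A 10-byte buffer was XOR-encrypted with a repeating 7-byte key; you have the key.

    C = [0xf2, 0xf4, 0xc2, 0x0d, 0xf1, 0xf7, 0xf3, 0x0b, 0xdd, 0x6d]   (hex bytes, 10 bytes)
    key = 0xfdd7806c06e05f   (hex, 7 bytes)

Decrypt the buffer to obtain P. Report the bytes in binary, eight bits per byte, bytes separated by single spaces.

The 7-byte key repeats, so the effective keystream is fd d7 80 6c 06 e0 5f fd d7 80.
byte 0: 242 XOR 253 =  15
byte 1: 244 XOR 215 =  35
byte 2: 194 XOR 128 =  66
byte 3:  13 XOR 108 =  97
byte 4: 241 XOR   6 = 247
byte 5: 247 XOR 224 =  23
byte 6: 243 XOR  95 = 172
byte 7:  11 XOR 253 = 246
byte 8: 221 XOR 215 =  10
byte 9: 109 XOR 128 = 237

00001111 00100011 01000010 01100001 11110111 00010111 10101100 11110110 00001010 11101101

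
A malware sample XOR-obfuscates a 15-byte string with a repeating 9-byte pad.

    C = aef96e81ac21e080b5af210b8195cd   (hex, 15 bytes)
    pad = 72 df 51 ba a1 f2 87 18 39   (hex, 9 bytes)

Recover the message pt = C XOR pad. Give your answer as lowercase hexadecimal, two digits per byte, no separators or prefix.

dc263f3b0dd367988cddfe5a3b343f

The 9-byte key repeats, so the effective keystream is 72 df 51 ba a1 f2 87 18 39 72 df 51 ba a1 f2.
byte 0: ae ^ 72 = dc
byte 1: f9 ^ df = 26
byte 2: 6e ^ 51 = 3f
byte 3: 81 ^ ba = 3b
byte 4: ac ^ a1 = 0d
byte 5: 21 ^ f2 = d3
byte 6: e0 ^ 87 = 67
byte 7: 80 ^ 18 = 98
byte 8: b5 ^ 39 = 8c
byte 9: af ^ 72 = dd
byte 10: 21 ^ df = fe
byte 11: 0b ^ 51 = 5a
byte 12: 81 ^ ba = 3b
byte 13: 95 ^ a1 = 34
byte 14: cd ^ f2 = 3f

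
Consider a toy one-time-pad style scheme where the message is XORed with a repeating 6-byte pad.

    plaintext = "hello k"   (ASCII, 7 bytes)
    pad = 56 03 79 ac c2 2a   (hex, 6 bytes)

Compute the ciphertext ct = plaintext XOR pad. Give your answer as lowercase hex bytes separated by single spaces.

The 6-byte key repeats, so the effective keystream is 56 03 79 ac c2 2a 56.
byte 0: 68 ^ 56 = 3e
byte 1: 65 ^ 03 = 66
byte 2: 6c ^ 79 = 15
byte 3: 6c ^ ac = c0
byte 4: 6f ^ c2 = ad
byte 5: 20 ^ 2a = 0a
byte 6: 6b ^ 56 = 3d

3e 66 15 c0 ad 0a 3d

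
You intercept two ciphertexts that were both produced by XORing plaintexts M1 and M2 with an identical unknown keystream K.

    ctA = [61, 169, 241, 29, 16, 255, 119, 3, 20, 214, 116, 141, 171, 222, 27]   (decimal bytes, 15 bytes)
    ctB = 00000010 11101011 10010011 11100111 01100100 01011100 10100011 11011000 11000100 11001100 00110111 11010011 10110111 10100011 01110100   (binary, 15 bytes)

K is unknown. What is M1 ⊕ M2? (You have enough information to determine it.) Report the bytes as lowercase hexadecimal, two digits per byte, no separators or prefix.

3f4262fa74a3d4dbd01a435e1c7d6f

ctA ⊕ ctB = (M1 ⊕ K) ⊕ (M2 ⊕ K) = M1 ⊕ M2 — the shared key cancels under XOR.
byte 0: 00111101 xor 00000010 = 00111111
byte 1: 10101001 xor 11101011 = 01000010
byte 2: 11110001 xor 10010011 = 01100010
byte 3: 00011101 xor 11100111 = 11111010
byte 4: 00010000 xor 01100100 = 01110100
byte 5: 11111111 xor 01011100 = 10100011
byte 6: 01110111 xor 10100011 = 11010100
byte 7: 00000011 xor 11011000 = 11011011
byte 8: 00010100 xor 11000100 = 11010000
byte 9: 11010110 xor 11001100 = 00011010
byte 10: 01110100 xor 00110111 = 01000011
byte 11: 10001101 xor 11010011 = 01011110
byte 12: 10101011 xor 10110111 = 00011100
byte 13: 11011110 xor 10100011 = 01111101
byte 14: 00011011 xor 01110100 = 01101111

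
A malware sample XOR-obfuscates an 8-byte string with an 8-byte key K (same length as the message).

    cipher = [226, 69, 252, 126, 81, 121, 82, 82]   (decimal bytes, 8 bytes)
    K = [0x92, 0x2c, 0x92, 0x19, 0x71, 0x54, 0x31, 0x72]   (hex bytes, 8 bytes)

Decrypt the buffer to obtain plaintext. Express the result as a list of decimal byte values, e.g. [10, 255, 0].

[112, 105, 110, 103, 32, 45, 99, 32]

byte 0: 226 ^ 146 = 112
byte 1:  69 ^  44 = 105
byte 2: 252 ^ 146 = 110
byte 3: 126 ^  25 = 103
byte 4:  81 ^ 113 =  32
byte 5: 121 ^  84 =  45
byte 6:  82 ^  49 =  99
byte 7:  82 ^ 114 =  32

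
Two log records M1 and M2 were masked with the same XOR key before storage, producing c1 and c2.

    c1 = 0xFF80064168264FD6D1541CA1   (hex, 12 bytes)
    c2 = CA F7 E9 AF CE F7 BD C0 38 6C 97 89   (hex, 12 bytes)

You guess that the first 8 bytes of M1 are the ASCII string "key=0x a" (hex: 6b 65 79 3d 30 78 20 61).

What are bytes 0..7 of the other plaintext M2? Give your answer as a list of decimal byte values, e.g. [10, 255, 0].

[94, 18, 150, 211, 150, 169, 210, 119]

First, c1 ⊕ c2 = (M1 ⊕ K) ⊕ (M2 ⊕ K) = M1 ⊕ M2, so the key drops out. Then M2 = (M1 ⊕ M2) ⊕ M1 over the first 8 bytes.
byte 0: (ff XOR ca) XOR 6b = 35 XOR 6b = 5e
byte 1: (80 XOR f7) XOR 65 = 77 XOR 65 = 12
byte 2: (06 XOR e9) XOR 79 = ef XOR 79 = 96
byte 3: (41 XOR af) XOR 3d = ee XOR 3d = d3
byte 4: (68 XOR ce) XOR 30 = a6 XOR 30 = 96
byte 5: (26 XOR f7) XOR 78 = d1 XOR 78 = a9
byte 6: (4f XOR bd) XOR 20 = f2 XOR 20 = d2
byte 7: (d6 XOR c0) XOR 61 = 16 XOR 61 = 77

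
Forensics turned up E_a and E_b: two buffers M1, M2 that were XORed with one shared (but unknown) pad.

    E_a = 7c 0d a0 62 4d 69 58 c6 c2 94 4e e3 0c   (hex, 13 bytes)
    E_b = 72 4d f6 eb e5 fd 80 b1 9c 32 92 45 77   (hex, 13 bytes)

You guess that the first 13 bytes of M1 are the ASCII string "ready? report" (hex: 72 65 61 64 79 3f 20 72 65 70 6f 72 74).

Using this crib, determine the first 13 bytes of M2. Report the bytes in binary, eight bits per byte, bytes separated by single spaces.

01111100 00100101 00110111 11101101 11010001 10101011 11111000 00000101 00111011 11010110 10110011 11010100 00001111

First, E_a ⊕ E_b = (M1 ⊕ K) ⊕ (M2 ⊕ K) = M1 ⊕ M2, so the key drops out. Then M2 = (M1 ⊕ M2) ⊕ M1 over the first 13 bytes.
byte 0: (7c ⊕ 72) ⊕ 72 = 0e ⊕ 72 = 7c
byte 1: (0d ⊕ 4d) ⊕ 65 = 40 ⊕ 65 = 25
byte 2: (a0 ⊕ f6) ⊕ 61 = 56 ⊕ 61 = 37
byte 3: (62 ⊕ eb) ⊕ 64 = 89 ⊕ 64 = ed
byte 4: (4d ⊕ e5) ⊕ 79 = a8 ⊕ 79 = d1
byte 5: (69 ⊕ fd) ⊕ 3f = 94 ⊕ 3f = ab
byte 6: (58 ⊕ 80) ⊕ 20 = d8 ⊕ 20 = f8
byte 7: (c6 ⊕ b1) ⊕ 72 = 77 ⊕ 72 = 05
byte 8: (c2 ⊕ 9c) ⊕ 65 = 5e ⊕ 65 = 3b
byte 9: (94 ⊕ 32) ⊕ 70 = a6 ⊕ 70 = d6
byte 10: (4e ⊕ 92) ⊕ 6f = dc ⊕ 6f = b3
byte 11: (e3 ⊕ 45) ⊕ 72 = a6 ⊕ 72 = d4
byte 12: (0c ⊕ 77) ⊕ 74 = 7b ⊕ 74 = 0f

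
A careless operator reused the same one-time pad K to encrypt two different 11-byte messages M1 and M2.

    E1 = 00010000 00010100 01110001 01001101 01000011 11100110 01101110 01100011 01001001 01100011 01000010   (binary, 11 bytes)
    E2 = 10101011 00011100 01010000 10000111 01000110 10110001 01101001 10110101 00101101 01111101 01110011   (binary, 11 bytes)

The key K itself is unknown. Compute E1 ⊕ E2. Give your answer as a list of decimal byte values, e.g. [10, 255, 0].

E1 ⊕ E2 = (M1 ⊕ K) ⊕ (M2 ⊕ K) = M1 ⊕ M2 — the shared key cancels under XOR.
10 ⊕ ab = bb
14 ⊕ 1c = 08
71 ⊕ 50 = 21
4d ⊕ 87 = ca
43 ⊕ 46 = 05
e6 ⊕ b1 = 57
6e ⊕ 69 = 07
63 ⊕ b5 = d6
49 ⊕ 2d = 64
63 ⊕ 7d = 1e
42 ⊕ 73 = 31

[187, 8, 33, 202, 5, 87, 7, 214, 100, 30, 49]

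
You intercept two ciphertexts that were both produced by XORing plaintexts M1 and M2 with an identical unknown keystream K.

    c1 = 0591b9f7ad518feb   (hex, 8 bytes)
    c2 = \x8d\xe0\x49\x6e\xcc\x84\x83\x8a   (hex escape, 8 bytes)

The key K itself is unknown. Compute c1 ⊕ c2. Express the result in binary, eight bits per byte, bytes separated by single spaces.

c1 ⊕ c2 = (M1 ⊕ K) ⊕ (M2 ⊕ K) = M1 ⊕ M2 — the shared key cancels under XOR.
05 XOR 8d = 88
91 XOR e0 = 71
b9 XOR 49 = f0
f7 XOR 6e = 99
ad XOR cc = 61
51 XOR 84 = d5
8f XOR 83 = 0c
eb XOR 8a = 61

10001000 01110001 11110000 10011001 01100001 11010101 00001100 01100001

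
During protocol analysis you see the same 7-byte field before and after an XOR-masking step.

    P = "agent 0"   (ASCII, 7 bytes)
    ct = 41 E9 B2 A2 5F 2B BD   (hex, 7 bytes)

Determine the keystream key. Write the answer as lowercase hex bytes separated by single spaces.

20 8e d7 cc 2b 0b 8d

Since ct = P ⊕ key, XORing both sides with P gives key = P ⊕ ct.
byte 0: 61 XOR 41 = 20
byte 1: 67 XOR e9 = 8e
byte 2: 65 XOR b2 = d7
byte 3: 6e XOR a2 = cc
byte 4: 74 XOR 5f = 2b
byte 5: 20 XOR 2b = 0b
byte 6: 30 XOR bd = 8d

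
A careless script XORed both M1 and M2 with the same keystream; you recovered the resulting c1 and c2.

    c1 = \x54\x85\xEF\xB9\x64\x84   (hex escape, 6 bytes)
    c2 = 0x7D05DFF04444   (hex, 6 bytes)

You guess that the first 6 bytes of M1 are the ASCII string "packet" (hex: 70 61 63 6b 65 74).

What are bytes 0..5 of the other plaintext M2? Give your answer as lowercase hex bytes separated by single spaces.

First, c1 ⊕ c2 = (M1 ⊕ K) ⊕ (M2 ⊕ K) = M1 ⊕ M2, so the key drops out. Then M2 = (M1 ⊕ M2) ⊕ M1 over the first 6 bytes.
byte 0: (54 ^ 7d) ^ 70 = 29 ^ 70 = 59
byte 1: (85 ^ 05) ^ 61 = 80 ^ 61 = e1
byte 2: (ef ^ df) ^ 63 = 30 ^ 63 = 53
byte 3: (b9 ^ f0) ^ 6b = 49 ^ 6b = 22
byte 4: (64 ^ 44) ^ 65 = 20 ^ 65 = 45
byte 5: (84 ^ 44) ^ 74 = c0 ^ 74 = b4

59 e1 53 22 45 b4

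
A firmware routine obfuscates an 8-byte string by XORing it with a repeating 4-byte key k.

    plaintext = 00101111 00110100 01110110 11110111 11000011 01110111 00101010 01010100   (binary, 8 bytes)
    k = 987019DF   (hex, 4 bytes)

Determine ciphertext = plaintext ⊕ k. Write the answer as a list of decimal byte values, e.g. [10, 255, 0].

The 4-byte key repeats, so the effective keystream is 98 70 19 df 98 70 19 df.
byte 0: 2f xor 98 = b7
byte 1: 34 xor 70 = 44
byte 2: 76 xor 19 = 6f
byte 3: f7 xor df = 28
byte 4: c3 xor 98 = 5b
byte 5: 77 xor 70 = 07
byte 6: 2a xor 19 = 33
byte 7: 54 xor df = 8b

[183, 68, 111, 40, 91, 7, 51, 139]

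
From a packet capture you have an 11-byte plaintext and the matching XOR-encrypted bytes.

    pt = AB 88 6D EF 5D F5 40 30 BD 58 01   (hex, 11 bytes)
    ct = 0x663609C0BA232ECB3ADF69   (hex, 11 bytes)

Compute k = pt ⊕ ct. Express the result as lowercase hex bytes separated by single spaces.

Since ct = pt ⊕ k, XORing both sides with pt gives k = pt ⊕ ct.
byte 0: 10101011 xor 01100110 = 11001101
byte 1: 10001000 xor 00110110 = 10111110
byte 2: 01101101 xor 00001001 = 01100100
byte 3: 11101111 xor 11000000 = 00101111
byte 4: 01011101 xor 10111010 = 11100111
byte 5: 11110101 xor 00100011 = 11010110
byte 6: 01000000 xor 00101110 = 01101110
byte 7: 00110000 xor 11001011 = 11111011
byte 8: 10111101 xor 00111010 = 10000111
byte 9: 01011000 xor 11011111 = 10000111
byte 10: 00000001 xor 01101001 = 01101000

cd be 64 2f e7 d6 6e fb 87 87 68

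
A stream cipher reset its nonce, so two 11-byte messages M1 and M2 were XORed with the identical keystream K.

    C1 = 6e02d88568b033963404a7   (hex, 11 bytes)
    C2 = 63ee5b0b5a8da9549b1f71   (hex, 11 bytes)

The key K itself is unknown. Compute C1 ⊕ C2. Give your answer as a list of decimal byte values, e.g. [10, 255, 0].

[13, 236, 131, 142, 50, 61, 154, 194, 175, 27, 214]

C1 ⊕ C2 = (M1 ⊕ K) ⊕ (M2 ⊕ K) = M1 ⊕ M2 — the shared key cancels under XOR.
01101110 ⊕ 01100011 = 00001101
00000010 ⊕ 11101110 = 11101100
11011000 ⊕ 01011011 = 10000011
10000101 ⊕ 00001011 = 10001110
01101000 ⊕ 01011010 = 00110010
10110000 ⊕ 10001101 = 00111101
00110011 ⊕ 10101001 = 10011010
10010110 ⊕ 01010100 = 11000010
00110100 ⊕ 10011011 = 10101111
00000100 ⊕ 00011111 = 00011011
10100111 ⊕ 01110001 = 11010110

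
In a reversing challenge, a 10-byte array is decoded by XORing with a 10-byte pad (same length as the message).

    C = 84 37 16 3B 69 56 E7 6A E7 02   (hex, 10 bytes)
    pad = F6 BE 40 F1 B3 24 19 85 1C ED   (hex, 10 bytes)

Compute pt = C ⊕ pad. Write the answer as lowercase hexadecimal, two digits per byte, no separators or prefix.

728956cada72feeffbef

132 xor 246 = 114
 55 xor 190 = 137
 22 xor  64 =  86
 59 xor 241 = 202
105 xor 179 = 218
 86 xor  36 = 114
231 xor  25 = 254
106 xor 133 = 239
231 xor  28 = 251
  2 xor 237 = 239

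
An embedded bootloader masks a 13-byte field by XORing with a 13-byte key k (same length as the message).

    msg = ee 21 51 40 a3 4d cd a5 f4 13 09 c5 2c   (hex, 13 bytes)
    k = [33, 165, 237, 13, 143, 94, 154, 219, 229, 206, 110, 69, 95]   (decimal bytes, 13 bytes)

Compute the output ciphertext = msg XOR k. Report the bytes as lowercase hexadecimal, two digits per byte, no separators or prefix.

XOR is its own inverse, so applying the key byte-wise gives the result directly.
ee xor 21 = cf
21 xor a5 = 84
51 xor ed = bc
40 xor 0d = 4d
a3 xor 8f = 2c
4d xor 5e = 13
cd xor 9a = 57
a5 xor db = 7e
f4 xor e5 = 11
13 xor ce = dd
09 xor 6e = 67
c5 xor 45 = 80
2c xor 5f = 73

cf84bc4d2c13577e11dd678073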